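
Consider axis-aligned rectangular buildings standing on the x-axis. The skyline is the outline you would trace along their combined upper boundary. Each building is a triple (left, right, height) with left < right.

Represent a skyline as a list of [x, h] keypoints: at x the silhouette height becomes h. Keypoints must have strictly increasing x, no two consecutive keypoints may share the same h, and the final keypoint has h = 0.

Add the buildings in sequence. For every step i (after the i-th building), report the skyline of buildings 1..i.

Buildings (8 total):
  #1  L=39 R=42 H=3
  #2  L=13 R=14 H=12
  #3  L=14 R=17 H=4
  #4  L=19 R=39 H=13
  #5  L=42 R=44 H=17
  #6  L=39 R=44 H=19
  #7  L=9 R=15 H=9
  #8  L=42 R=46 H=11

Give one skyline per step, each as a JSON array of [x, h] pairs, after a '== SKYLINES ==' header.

== SKYLINES ==
[[39,3],[42,0]]
[[13,12],[14,0],[39,3],[42,0]]
[[13,12],[14,4],[17,0],[39,3],[42,0]]
[[13,12],[14,4],[17,0],[19,13],[39,3],[42,0]]
[[13,12],[14,4],[17,0],[19,13],[39,3],[42,17],[44,0]]
[[13,12],[14,4],[17,0],[19,13],[39,19],[44,0]]
[[9,9],[13,12],[14,9],[15,4],[17,0],[19,13],[39,19],[44,0]]
[[9,9],[13,12],[14,9],[15,4],[17,0],[19,13],[39,19],[44,11],[46,0]]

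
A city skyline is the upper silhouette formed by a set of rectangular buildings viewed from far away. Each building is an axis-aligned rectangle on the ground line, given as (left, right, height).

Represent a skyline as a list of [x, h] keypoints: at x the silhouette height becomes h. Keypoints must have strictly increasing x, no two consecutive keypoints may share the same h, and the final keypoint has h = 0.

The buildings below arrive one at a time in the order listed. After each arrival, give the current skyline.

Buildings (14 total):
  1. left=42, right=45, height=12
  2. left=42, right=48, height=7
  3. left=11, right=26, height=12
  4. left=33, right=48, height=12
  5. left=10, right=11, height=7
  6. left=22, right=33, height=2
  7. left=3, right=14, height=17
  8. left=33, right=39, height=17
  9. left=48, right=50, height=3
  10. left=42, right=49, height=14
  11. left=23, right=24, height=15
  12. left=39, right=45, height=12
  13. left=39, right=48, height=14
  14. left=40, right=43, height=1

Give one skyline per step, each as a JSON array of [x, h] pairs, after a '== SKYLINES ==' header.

== SKYLINES ==
[[42,12],[45,0]]
[[42,12],[45,7],[48,0]]
[[11,12],[26,0],[42,12],[45,7],[48,0]]
[[11,12],[26,0],[33,12],[48,0]]
[[10,7],[11,12],[26,0],[33,12],[48,0]]
[[10,7],[11,12],[26,2],[33,12],[48,0]]
[[3,17],[14,12],[26,2],[33,12],[48,0]]
[[3,17],[14,12],[26,2],[33,17],[39,12],[48,0]]
[[3,17],[14,12],[26,2],[33,17],[39,12],[48,3],[50,0]]
[[3,17],[14,12],[26,2],[33,17],[39,12],[42,14],[49,3],[50,0]]
[[3,17],[14,12],[23,15],[24,12],[26,2],[33,17],[39,12],[42,14],[49,3],[50,0]]
[[3,17],[14,12],[23,15],[24,12],[26,2],[33,17],[39,12],[42,14],[49,3],[50,0]]
[[3,17],[14,12],[23,15],[24,12],[26,2],[33,17],[39,14],[49,3],[50,0]]
[[3,17],[14,12],[23,15],[24,12],[26,2],[33,17],[39,14],[49,3],[50,0]]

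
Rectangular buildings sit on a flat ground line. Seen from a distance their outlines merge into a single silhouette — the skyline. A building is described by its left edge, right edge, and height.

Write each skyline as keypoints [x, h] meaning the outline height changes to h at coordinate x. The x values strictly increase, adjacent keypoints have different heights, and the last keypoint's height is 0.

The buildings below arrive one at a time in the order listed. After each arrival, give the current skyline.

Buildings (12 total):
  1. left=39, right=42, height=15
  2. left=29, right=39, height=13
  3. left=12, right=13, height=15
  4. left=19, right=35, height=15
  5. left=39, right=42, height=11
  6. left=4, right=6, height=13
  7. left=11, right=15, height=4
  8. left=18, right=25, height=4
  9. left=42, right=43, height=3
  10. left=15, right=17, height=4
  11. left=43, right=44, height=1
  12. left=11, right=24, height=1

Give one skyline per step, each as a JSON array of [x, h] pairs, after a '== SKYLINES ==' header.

== SKYLINES ==
[[39,15],[42,0]]
[[29,13],[39,15],[42,0]]
[[12,15],[13,0],[29,13],[39,15],[42,0]]
[[12,15],[13,0],[19,15],[35,13],[39,15],[42,0]]
[[12,15],[13,0],[19,15],[35,13],[39,15],[42,0]]
[[4,13],[6,0],[12,15],[13,0],[19,15],[35,13],[39,15],[42,0]]
[[4,13],[6,0],[11,4],[12,15],[13,4],[15,0],[19,15],[35,13],[39,15],[42,0]]
[[4,13],[6,0],[11,4],[12,15],[13,4],[15,0],[18,4],[19,15],[35,13],[39,15],[42,0]]
[[4,13],[6,0],[11,4],[12,15],[13,4],[15,0],[18,4],[19,15],[35,13],[39,15],[42,3],[43,0]]
[[4,13],[6,0],[11,4],[12,15],[13,4],[17,0],[18,4],[19,15],[35,13],[39,15],[42,3],[43,0]]
[[4,13],[6,0],[11,4],[12,15],[13,4],[17,0],[18,4],[19,15],[35,13],[39,15],[42,3],[43,1],[44,0]]
[[4,13],[6,0],[11,4],[12,15],[13,4],[17,1],[18,4],[19,15],[35,13],[39,15],[42,3],[43,1],[44,0]]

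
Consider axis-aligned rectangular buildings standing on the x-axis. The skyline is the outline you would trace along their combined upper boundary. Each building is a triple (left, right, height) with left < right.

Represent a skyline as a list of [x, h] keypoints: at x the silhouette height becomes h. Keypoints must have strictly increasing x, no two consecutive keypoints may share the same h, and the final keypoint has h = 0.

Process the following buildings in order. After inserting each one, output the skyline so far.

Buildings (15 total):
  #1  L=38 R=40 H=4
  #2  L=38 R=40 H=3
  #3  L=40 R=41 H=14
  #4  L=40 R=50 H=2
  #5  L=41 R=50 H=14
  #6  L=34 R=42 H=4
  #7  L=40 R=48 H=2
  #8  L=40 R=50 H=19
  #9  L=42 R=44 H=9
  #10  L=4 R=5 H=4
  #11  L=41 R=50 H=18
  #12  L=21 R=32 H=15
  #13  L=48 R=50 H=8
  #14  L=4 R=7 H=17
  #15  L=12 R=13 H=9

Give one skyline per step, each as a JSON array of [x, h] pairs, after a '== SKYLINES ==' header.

== SKYLINES ==
[[38,4],[40,0]]
[[38,4],[40,0]]
[[38,4],[40,14],[41,0]]
[[38,4],[40,14],[41,2],[50,0]]
[[38,4],[40,14],[50,0]]
[[34,4],[40,14],[50,0]]
[[34,4],[40,14],[50,0]]
[[34,4],[40,19],[50,0]]
[[34,4],[40,19],[50,0]]
[[4,4],[5,0],[34,4],[40,19],[50,0]]
[[4,4],[5,0],[34,4],[40,19],[50,0]]
[[4,4],[5,0],[21,15],[32,0],[34,4],[40,19],[50,0]]
[[4,4],[5,0],[21,15],[32,0],[34,4],[40,19],[50,0]]
[[4,17],[7,0],[21,15],[32,0],[34,4],[40,19],[50,0]]
[[4,17],[7,0],[12,9],[13,0],[21,15],[32,0],[34,4],[40,19],[50,0]]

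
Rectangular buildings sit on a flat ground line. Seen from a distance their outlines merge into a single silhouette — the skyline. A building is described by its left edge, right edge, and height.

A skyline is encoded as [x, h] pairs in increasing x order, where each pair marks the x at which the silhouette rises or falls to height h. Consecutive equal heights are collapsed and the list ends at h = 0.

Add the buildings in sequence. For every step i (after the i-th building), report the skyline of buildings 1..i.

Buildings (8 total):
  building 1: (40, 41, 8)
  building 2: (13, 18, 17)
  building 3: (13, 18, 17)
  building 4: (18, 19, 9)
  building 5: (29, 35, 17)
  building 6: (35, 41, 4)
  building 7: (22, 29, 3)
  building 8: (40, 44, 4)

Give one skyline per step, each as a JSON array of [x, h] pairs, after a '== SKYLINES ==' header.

== SKYLINES ==
[[40,8],[41,0]]
[[13,17],[18,0],[40,8],[41,0]]
[[13,17],[18,0],[40,8],[41,0]]
[[13,17],[18,9],[19,0],[40,8],[41,0]]
[[13,17],[18,9],[19,0],[29,17],[35,0],[40,8],[41,0]]
[[13,17],[18,9],[19,0],[29,17],[35,4],[40,8],[41,0]]
[[13,17],[18,9],[19,0],[22,3],[29,17],[35,4],[40,8],[41,0]]
[[13,17],[18,9],[19,0],[22,3],[29,17],[35,4],[40,8],[41,4],[44,0]]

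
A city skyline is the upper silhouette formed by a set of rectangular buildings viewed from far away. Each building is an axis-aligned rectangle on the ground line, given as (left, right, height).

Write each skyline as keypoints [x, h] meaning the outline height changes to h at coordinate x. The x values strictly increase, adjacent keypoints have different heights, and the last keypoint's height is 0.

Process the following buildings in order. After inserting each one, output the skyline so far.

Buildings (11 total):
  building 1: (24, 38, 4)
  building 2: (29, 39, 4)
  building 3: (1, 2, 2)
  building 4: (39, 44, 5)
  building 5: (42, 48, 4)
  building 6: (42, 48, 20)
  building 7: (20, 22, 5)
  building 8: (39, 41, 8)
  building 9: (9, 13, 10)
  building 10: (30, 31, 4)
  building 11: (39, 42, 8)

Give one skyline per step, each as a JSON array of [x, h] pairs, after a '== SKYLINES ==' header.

== SKYLINES ==
[[24,4],[38,0]]
[[24,4],[39,0]]
[[1,2],[2,0],[24,4],[39,0]]
[[1,2],[2,0],[24,4],[39,5],[44,0]]
[[1,2],[2,0],[24,4],[39,5],[44,4],[48,0]]
[[1,2],[2,0],[24,4],[39,5],[42,20],[48,0]]
[[1,2],[2,0],[20,5],[22,0],[24,4],[39,5],[42,20],[48,0]]
[[1,2],[2,0],[20,5],[22,0],[24,4],[39,8],[41,5],[42,20],[48,0]]
[[1,2],[2,0],[9,10],[13,0],[20,5],[22,0],[24,4],[39,8],[41,5],[42,20],[48,0]]
[[1,2],[2,0],[9,10],[13,0],[20,5],[22,0],[24,4],[39,8],[41,5],[42,20],[48,0]]
[[1,2],[2,0],[9,10],[13,0],[20,5],[22,0],[24,4],[39,8],[42,20],[48,0]]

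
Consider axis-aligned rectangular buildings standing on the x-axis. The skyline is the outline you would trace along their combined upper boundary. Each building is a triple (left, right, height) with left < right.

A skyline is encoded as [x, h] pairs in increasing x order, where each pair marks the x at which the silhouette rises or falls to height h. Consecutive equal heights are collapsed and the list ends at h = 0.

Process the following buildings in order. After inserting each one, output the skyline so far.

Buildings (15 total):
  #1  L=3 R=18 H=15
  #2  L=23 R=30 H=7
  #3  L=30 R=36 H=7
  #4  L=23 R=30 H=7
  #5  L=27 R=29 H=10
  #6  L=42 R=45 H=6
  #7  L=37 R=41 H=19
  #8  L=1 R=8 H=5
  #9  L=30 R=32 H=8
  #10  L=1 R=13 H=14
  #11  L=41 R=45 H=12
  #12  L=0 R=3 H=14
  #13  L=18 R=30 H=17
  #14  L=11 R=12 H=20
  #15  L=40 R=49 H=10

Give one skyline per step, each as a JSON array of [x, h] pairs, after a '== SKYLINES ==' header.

== SKYLINES ==
[[3,15],[18,0]]
[[3,15],[18,0],[23,7],[30,0]]
[[3,15],[18,0],[23,7],[36,0]]
[[3,15],[18,0],[23,7],[36,0]]
[[3,15],[18,0],[23,7],[27,10],[29,7],[36,0]]
[[3,15],[18,0],[23,7],[27,10],[29,7],[36,0],[42,6],[45,0]]
[[3,15],[18,0],[23,7],[27,10],[29,7],[36,0],[37,19],[41,0],[42,6],[45,0]]
[[1,5],[3,15],[18,0],[23,7],[27,10],[29,7],[36,0],[37,19],[41,0],[42,6],[45,0]]
[[1,5],[3,15],[18,0],[23,7],[27,10],[29,7],[30,8],[32,7],[36,0],[37,19],[41,0],[42,6],[45,0]]
[[1,14],[3,15],[18,0],[23,7],[27,10],[29,7],[30,8],[32,7],[36,0],[37,19],[41,0],[42,6],[45,0]]
[[1,14],[3,15],[18,0],[23,7],[27,10],[29,7],[30,8],[32,7],[36,0],[37,19],[41,12],[45,0]]
[[0,14],[3,15],[18,0],[23,7],[27,10],[29,7],[30,8],[32,7],[36,0],[37,19],[41,12],[45,0]]
[[0,14],[3,15],[18,17],[30,8],[32,7],[36,0],[37,19],[41,12],[45,0]]
[[0,14],[3,15],[11,20],[12,15],[18,17],[30,8],[32,7],[36,0],[37,19],[41,12],[45,0]]
[[0,14],[3,15],[11,20],[12,15],[18,17],[30,8],[32,7],[36,0],[37,19],[41,12],[45,10],[49,0]]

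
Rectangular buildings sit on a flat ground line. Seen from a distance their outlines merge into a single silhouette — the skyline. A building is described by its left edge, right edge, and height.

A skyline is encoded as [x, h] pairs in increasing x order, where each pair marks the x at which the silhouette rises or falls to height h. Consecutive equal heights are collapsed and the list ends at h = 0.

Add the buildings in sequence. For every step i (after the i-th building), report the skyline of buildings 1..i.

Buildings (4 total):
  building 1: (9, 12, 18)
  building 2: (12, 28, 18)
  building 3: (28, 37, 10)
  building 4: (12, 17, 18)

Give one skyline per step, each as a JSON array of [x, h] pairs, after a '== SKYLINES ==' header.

== SKYLINES ==
[[9,18],[12,0]]
[[9,18],[28,0]]
[[9,18],[28,10],[37,0]]
[[9,18],[28,10],[37,0]]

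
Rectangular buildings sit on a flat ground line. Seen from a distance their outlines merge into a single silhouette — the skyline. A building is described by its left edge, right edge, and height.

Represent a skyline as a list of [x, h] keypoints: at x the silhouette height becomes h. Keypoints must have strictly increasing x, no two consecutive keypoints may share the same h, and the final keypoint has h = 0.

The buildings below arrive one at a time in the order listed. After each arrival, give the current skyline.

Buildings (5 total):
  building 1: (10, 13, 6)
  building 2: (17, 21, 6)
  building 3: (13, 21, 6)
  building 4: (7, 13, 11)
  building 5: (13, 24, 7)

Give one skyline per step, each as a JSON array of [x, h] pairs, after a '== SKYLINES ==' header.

== SKYLINES ==
[[10,6],[13,0]]
[[10,6],[13,0],[17,6],[21,0]]
[[10,6],[21,0]]
[[7,11],[13,6],[21,0]]
[[7,11],[13,7],[24,0]]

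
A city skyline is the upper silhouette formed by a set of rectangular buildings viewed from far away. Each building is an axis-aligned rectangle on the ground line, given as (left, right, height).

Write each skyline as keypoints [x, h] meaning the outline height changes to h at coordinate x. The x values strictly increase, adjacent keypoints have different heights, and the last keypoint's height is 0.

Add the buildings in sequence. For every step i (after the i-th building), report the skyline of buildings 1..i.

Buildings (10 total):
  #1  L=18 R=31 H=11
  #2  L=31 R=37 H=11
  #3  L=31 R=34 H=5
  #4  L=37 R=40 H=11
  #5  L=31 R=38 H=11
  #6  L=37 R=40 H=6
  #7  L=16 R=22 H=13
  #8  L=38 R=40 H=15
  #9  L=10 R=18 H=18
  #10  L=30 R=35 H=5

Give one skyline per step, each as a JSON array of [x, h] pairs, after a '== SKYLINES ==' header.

== SKYLINES ==
[[18,11],[31,0]]
[[18,11],[37,0]]
[[18,11],[37,0]]
[[18,11],[40,0]]
[[18,11],[40,0]]
[[18,11],[40,0]]
[[16,13],[22,11],[40,0]]
[[16,13],[22,11],[38,15],[40,0]]
[[10,18],[18,13],[22,11],[38,15],[40,0]]
[[10,18],[18,13],[22,11],[38,15],[40,0]]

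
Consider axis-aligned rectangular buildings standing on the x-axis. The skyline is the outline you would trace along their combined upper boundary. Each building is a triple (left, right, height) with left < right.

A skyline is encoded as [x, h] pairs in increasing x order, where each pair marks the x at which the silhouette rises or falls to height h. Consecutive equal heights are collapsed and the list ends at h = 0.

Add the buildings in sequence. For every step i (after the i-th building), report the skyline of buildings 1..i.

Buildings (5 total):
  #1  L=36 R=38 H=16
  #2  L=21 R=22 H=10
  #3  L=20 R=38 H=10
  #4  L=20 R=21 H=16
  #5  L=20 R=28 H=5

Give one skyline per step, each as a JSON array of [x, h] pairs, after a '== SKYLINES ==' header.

== SKYLINES ==
[[36,16],[38,0]]
[[21,10],[22,0],[36,16],[38,0]]
[[20,10],[36,16],[38,0]]
[[20,16],[21,10],[36,16],[38,0]]
[[20,16],[21,10],[36,16],[38,0]]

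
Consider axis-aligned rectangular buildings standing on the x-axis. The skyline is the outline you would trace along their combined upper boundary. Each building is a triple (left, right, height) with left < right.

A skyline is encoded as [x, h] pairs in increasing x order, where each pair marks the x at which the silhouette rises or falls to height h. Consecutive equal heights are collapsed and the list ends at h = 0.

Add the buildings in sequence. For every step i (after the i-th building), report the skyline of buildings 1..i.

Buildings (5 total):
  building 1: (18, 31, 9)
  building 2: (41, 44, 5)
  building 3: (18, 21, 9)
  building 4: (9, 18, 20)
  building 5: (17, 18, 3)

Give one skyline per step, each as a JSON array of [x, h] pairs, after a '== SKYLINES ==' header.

== SKYLINES ==
[[18,9],[31,0]]
[[18,9],[31,0],[41,5],[44,0]]
[[18,9],[31,0],[41,5],[44,0]]
[[9,20],[18,9],[31,0],[41,5],[44,0]]
[[9,20],[18,9],[31,0],[41,5],[44,0]]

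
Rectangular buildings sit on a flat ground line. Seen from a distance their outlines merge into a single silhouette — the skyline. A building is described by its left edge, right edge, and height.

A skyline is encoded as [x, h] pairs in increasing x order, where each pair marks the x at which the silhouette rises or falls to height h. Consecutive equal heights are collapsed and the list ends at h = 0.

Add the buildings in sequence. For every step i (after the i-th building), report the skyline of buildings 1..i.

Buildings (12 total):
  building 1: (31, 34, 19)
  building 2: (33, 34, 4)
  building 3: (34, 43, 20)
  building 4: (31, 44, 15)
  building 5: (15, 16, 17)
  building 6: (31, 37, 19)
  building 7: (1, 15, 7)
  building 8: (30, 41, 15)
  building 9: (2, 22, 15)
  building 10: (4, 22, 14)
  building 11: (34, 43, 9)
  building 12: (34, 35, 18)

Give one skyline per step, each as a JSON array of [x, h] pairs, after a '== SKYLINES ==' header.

== SKYLINES ==
[[31,19],[34,0]]
[[31,19],[34,0]]
[[31,19],[34,20],[43,0]]
[[31,19],[34,20],[43,15],[44,0]]
[[15,17],[16,0],[31,19],[34,20],[43,15],[44,0]]
[[15,17],[16,0],[31,19],[34,20],[43,15],[44,0]]
[[1,7],[15,17],[16,0],[31,19],[34,20],[43,15],[44,0]]
[[1,7],[15,17],[16,0],[30,15],[31,19],[34,20],[43,15],[44,0]]
[[1,7],[2,15],[15,17],[16,15],[22,0],[30,15],[31,19],[34,20],[43,15],[44,0]]
[[1,7],[2,15],[15,17],[16,15],[22,0],[30,15],[31,19],[34,20],[43,15],[44,0]]
[[1,7],[2,15],[15,17],[16,15],[22,0],[30,15],[31,19],[34,20],[43,15],[44,0]]
[[1,7],[2,15],[15,17],[16,15],[22,0],[30,15],[31,19],[34,20],[43,15],[44,0]]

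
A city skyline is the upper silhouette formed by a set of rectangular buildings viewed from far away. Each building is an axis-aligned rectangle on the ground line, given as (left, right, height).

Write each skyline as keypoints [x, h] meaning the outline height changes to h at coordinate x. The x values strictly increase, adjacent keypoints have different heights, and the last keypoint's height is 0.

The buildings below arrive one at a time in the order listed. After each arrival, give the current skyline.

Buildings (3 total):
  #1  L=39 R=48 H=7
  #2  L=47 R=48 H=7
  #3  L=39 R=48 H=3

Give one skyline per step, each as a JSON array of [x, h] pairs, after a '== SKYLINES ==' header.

== SKYLINES ==
[[39,7],[48,0]]
[[39,7],[48,0]]
[[39,7],[48,0]]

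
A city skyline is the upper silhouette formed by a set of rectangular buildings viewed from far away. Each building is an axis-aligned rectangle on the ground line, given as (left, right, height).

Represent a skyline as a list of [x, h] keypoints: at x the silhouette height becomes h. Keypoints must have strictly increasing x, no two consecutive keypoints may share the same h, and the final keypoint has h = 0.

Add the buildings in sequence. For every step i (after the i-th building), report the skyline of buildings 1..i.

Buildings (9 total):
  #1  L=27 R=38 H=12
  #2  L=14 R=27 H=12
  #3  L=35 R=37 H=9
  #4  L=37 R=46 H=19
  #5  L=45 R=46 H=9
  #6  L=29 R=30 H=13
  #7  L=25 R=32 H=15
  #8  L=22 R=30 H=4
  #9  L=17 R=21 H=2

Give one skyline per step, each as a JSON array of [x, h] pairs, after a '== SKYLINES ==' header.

== SKYLINES ==
[[27,12],[38,0]]
[[14,12],[38,0]]
[[14,12],[38,0]]
[[14,12],[37,19],[46,0]]
[[14,12],[37,19],[46,0]]
[[14,12],[29,13],[30,12],[37,19],[46,0]]
[[14,12],[25,15],[32,12],[37,19],[46,0]]
[[14,12],[25,15],[32,12],[37,19],[46,0]]
[[14,12],[25,15],[32,12],[37,19],[46,0]]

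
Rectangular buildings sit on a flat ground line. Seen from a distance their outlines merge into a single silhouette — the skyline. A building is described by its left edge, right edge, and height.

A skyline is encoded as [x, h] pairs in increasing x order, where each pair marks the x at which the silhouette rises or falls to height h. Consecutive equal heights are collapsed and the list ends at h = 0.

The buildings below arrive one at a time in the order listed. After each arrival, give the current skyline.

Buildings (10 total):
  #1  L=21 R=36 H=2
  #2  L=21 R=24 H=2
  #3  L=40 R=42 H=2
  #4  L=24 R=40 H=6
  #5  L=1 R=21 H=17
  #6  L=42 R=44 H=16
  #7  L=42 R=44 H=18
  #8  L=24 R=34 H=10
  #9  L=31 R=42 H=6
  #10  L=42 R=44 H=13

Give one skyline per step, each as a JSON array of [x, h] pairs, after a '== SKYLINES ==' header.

== SKYLINES ==
[[21,2],[36,0]]
[[21,2],[36,0]]
[[21,2],[36,0],[40,2],[42,0]]
[[21,2],[24,6],[40,2],[42,0]]
[[1,17],[21,2],[24,6],[40,2],[42,0]]
[[1,17],[21,2],[24,6],[40,2],[42,16],[44,0]]
[[1,17],[21,2],[24,6],[40,2],[42,18],[44,0]]
[[1,17],[21,2],[24,10],[34,6],[40,2],[42,18],[44,0]]
[[1,17],[21,2],[24,10],[34,6],[42,18],[44,0]]
[[1,17],[21,2],[24,10],[34,6],[42,18],[44,0]]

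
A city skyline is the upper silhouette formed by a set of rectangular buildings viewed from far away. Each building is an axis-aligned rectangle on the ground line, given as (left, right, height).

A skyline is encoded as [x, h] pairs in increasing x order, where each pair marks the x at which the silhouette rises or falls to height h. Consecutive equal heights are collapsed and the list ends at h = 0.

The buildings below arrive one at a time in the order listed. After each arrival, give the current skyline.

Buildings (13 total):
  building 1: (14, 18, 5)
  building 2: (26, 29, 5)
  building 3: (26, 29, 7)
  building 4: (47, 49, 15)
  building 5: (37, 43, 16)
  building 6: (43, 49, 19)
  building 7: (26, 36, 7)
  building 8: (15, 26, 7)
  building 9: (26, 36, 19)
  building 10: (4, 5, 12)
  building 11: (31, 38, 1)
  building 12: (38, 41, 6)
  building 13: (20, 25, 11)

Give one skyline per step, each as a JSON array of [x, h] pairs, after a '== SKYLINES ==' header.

== SKYLINES ==
[[14,5],[18,0]]
[[14,5],[18,0],[26,5],[29,0]]
[[14,5],[18,0],[26,7],[29,0]]
[[14,5],[18,0],[26,7],[29,0],[47,15],[49,0]]
[[14,5],[18,0],[26,7],[29,0],[37,16],[43,0],[47,15],[49,0]]
[[14,5],[18,0],[26,7],[29,0],[37,16],[43,19],[49,0]]
[[14,5],[18,0],[26,7],[36,0],[37,16],[43,19],[49,0]]
[[14,5],[15,7],[36,0],[37,16],[43,19],[49,0]]
[[14,5],[15,7],[26,19],[36,0],[37,16],[43,19],[49,0]]
[[4,12],[5,0],[14,5],[15,7],[26,19],[36,0],[37,16],[43,19],[49,0]]
[[4,12],[5,0],[14,5],[15,7],[26,19],[36,1],[37,16],[43,19],[49,0]]
[[4,12],[5,0],[14,5],[15,7],[26,19],[36,1],[37,16],[43,19],[49,0]]
[[4,12],[5,0],[14,5],[15,7],[20,11],[25,7],[26,19],[36,1],[37,16],[43,19],[49,0]]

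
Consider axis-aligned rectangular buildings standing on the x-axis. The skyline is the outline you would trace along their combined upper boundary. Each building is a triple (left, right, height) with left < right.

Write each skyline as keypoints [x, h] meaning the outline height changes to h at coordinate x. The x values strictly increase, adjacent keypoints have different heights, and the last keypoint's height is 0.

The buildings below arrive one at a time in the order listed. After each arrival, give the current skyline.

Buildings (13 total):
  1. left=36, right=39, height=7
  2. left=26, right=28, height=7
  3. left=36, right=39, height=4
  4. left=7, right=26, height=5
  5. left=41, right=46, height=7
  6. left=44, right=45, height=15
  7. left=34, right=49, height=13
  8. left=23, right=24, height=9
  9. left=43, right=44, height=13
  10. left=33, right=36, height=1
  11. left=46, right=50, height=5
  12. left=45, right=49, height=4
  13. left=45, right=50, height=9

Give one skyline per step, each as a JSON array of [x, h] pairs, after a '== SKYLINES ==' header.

== SKYLINES ==
[[36,7],[39,0]]
[[26,7],[28,0],[36,7],[39,0]]
[[26,7],[28,0],[36,7],[39,0]]
[[7,5],[26,7],[28,0],[36,7],[39,0]]
[[7,5],[26,7],[28,0],[36,7],[39,0],[41,7],[46,0]]
[[7,5],[26,7],[28,0],[36,7],[39,0],[41,7],[44,15],[45,7],[46,0]]
[[7,5],[26,7],[28,0],[34,13],[44,15],[45,13],[49,0]]
[[7,5],[23,9],[24,5],[26,7],[28,0],[34,13],[44,15],[45,13],[49,0]]
[[7,5],[23,9],[24,5],[26,7],[28,0],[34,13],[44,15],[45,13],[49,0]]
[[7,5],[23,9],[24,5],[26,7],[28,0],[33,1],[34,13],[44,15],[45,13],[49,0]]
[[7,5],[23,9],[24,5],[26,7],[28,0],[33,1],[34,13],[44,15],[45,13],[49,5],[50,0]]
[[7,5],[23,9],[24,5],[26,7],[28,0],[33,1],[34,13],[44,15],[45,13],[49,5],[50,0]]
[[7,5],[23,9],[24,5],[26,7],[28,0],[33,1],[34,13],[44,15],[45,13],[49,9],[50,0]]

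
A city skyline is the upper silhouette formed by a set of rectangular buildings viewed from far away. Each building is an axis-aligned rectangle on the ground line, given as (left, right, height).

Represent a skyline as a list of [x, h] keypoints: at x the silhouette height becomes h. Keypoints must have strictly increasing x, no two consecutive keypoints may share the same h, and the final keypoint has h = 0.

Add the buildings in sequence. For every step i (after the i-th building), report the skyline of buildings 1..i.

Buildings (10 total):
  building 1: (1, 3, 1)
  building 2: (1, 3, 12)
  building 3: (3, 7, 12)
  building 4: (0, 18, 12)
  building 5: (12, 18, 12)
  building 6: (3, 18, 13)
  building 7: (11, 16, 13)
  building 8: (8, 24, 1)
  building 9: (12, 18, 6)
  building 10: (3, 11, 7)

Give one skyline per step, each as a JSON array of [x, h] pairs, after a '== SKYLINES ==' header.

== SKYLINES ==
[[1,1],[3,0]]
[[1,12],[3,0]]
[[1,12],[7,0]]
[[0,12],[18,0]]
[[0,12],[18,0]]
[[0,12],[3,13],[18,0]]
[[0,12],[3,13],[18,0]]
[[0,12],[3,13],[18,1],[24,0]]
[[0,12],[3,13],[18,1],[24,0]]
[[0,12],[3,13],[18,1],[24,0]]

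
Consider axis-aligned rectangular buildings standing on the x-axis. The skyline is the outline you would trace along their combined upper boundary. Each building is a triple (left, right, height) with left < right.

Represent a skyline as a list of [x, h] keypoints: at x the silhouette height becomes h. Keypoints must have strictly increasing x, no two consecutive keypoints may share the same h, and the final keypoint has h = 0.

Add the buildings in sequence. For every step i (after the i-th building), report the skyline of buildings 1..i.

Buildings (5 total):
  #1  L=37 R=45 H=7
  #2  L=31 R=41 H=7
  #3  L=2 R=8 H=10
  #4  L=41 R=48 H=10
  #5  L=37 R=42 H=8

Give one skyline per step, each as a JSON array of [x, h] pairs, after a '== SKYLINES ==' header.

== SKYLINES ==
[[37,7],[45,0]]
[[31,7],[45,0]]
[[2,10],[8,0],[31,7],[45,0]]
[[2,10],[8,0],[31,7],[41,10],[48,0]]
[[2,10],[8,0],[31,7],[37,8],[41,10],[48,0]]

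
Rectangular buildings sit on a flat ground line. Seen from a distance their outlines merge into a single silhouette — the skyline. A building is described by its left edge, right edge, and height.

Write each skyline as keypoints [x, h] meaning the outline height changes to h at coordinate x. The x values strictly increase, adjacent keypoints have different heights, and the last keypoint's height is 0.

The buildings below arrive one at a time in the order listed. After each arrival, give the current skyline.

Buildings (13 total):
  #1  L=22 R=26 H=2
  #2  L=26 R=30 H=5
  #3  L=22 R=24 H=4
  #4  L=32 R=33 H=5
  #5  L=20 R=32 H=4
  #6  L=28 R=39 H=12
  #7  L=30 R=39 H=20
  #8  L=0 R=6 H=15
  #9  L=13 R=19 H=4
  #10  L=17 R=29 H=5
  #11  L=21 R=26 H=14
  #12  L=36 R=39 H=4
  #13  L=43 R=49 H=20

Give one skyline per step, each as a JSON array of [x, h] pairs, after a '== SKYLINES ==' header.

== SKYLINES ==
[[22,2],[26,0]]
[[22,2],[26,5],[30,0]]
[[22,4],[24,2],[26,5],[30,0]]
[[22,4],[24,2],[26,5],[30,0],[32,5],[33,0]]
[[20,4],[26,5],[30,4],[32,5],[33,0]]
[[20,4],[26,5],[28,12],[39,0]]
[[20,4],[26,5],[28,12],[30,20],[39,0]]
[[0,15],[6,0],[20,4],[26,5],[28,12],[30,20],[39,0]]
[[0,15],[6,0],[13,4],[19,0],[20,4],[26,5],[28,12],[30,20],[39,0]]
[[0,15],[6,0],[13,4],[17,5],[28,12],[30,20],[39,0]]
[[0,15],[6,0],[13,4],[17,5],[21,14],[26,5],[28,12],[30,20],[39,0]]
[[0,15],[6,0],[13,4],[17,5],[21,14],[26,5],[28,12],[30,20],[39,0]]
[[0,15],[6,0],[13,4],[17,5],[21,14],[26,5],[28,12],[30,20],[39,0],[43,20],[49,0]]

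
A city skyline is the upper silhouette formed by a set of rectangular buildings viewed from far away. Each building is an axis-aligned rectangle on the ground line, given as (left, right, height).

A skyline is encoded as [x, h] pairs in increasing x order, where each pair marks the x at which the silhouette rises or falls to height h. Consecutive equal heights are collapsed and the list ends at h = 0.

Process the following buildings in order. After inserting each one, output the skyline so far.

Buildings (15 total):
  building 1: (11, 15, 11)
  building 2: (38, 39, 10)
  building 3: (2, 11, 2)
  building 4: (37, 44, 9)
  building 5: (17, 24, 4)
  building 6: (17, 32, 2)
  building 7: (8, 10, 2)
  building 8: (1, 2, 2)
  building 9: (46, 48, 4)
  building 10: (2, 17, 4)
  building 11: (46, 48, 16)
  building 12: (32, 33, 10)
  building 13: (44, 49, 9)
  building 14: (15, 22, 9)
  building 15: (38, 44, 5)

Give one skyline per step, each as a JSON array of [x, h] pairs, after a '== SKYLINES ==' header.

== SKYLINES ==
[[11,11],[15,0]]
[[11,11],[15,0],[38,10],[39,0]]
[[2,2],[11,11],[15,0],[38,10],[39,0]]
[[2,2],[11,11],[15,0],[37,9],[38,10],[39,9],[44,0]]
[[2,2],[11,11],[15,0],[17,4],[24,0],[37,9],[38,10],[39,9],[44,0]]
[[2,2],[11,11],[15,0],[17,4],[24,2],[32,0],[37,9],[38,10],[39,9],[44,0]]
[[2,2],[11,11],[15,0],[17,4],[24,2],[32,0],[37,9],[38,10],[39,9],[44,0]]
[[1,2],[11,11],[15,0],[17,4],[24,2],[32,0],[37,9],[38,10],[39,9],[44,0]]
[[1,2],[11,11],[15,0],[17,4],[24,2],[32,0],[37,9],[38,10],[39,9],[44,0],[46,4],[48,0]]
[[1,2],[2,4],[11,11],[15,4],[24,2],[32,0],[37,9],[38,10],[39,9],[44,0],[46,4],[48,0]]
[[1,2],[2,4],[11,11],[15,4],[24,2],[32,0],[37,9],[38,10],[39,9],[44,0],[46,16],[48,0]]
[[1,2],[2,4],[11,11],[15,4],[24,2],[32,10],[33,0],[37,9],[38,10],[39,9],[44,0],[46,16],[48,0]]
[[1,2],[2,4],[11,11],[15,4],[24,2],[32,10],[33,0],[37,9],[38,10],[39,9],[46,16],[48,9],[49,0]]
[[1,2],[2,4],[11,11],[15,9],[22,4],[24,2],[32,10],[33,0],[37,9],[38,10],[39,9],[46,16],[48,9],[49,0]]
[[1,2],[2,4],[11,11],[15,9],[22,4],[24,2],[32,10],[33,0],[37,9],[38,10],[39,9],[46,16],[48,9],[49,0]]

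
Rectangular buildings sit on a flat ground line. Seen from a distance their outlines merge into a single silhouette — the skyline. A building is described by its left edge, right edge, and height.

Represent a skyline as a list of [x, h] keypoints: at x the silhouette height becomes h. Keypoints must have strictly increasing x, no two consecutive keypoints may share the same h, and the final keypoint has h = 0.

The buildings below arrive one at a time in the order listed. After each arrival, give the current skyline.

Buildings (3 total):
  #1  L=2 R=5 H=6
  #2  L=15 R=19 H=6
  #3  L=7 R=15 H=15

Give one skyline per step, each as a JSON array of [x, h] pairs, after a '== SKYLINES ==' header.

== SKYLINES ==
[[2,6],[5,0]]
[[2,6],[5,0],[15,6],[19,0]]
[[2,6],[5,0],[7,15],[15,6],[19,0]]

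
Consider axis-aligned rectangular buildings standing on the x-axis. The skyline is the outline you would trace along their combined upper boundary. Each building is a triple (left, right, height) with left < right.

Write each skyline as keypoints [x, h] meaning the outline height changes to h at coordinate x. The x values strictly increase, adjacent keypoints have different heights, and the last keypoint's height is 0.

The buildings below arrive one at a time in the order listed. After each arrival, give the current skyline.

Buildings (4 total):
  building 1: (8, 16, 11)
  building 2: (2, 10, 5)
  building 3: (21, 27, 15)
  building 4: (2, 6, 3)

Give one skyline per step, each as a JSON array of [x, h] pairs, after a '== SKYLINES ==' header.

== SKYLINES ==
[[8,11],[16,0]]
[[2,5],[8,11],[16,0]]
[[2,5],[8,11],[16,0],[21,15],[27,0]]
[[2,5],[8,11],[16,0],[21,15],[27,0]]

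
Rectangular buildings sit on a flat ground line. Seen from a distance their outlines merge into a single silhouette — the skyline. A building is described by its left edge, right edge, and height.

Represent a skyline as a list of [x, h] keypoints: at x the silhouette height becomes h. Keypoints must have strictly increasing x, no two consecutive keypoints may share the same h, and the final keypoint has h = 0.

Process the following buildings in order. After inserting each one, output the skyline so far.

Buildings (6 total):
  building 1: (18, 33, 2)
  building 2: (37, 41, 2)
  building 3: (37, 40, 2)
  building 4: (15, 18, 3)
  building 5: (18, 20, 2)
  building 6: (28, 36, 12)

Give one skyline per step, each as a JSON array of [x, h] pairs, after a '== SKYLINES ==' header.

== SKYLINES ==
[[18,2],[33,0]]
[[18,2],[33,0],[37,2],[41,0]]
[[18,2],[33,0],[37,2],[41,0]]
[[15,3],[18,2],[33,0],[37,2],[41,0]]
[[15,3],[18,2],[33,0],[37,2],[41,0]]
[[15,3],[18,2],[28,12],[36,0],[37,2],[41,0]]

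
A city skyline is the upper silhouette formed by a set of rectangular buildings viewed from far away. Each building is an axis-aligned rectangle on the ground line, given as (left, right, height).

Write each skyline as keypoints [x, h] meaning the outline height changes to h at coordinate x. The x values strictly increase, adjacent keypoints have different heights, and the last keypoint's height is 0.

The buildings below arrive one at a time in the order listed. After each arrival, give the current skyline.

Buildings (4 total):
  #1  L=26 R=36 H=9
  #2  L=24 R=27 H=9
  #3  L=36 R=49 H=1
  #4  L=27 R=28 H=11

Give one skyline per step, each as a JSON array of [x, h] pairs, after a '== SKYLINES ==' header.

== SKYLINES ==
[[26,9],[36,0]]
[[24,9],[36,0]]
[[24,9],[36,1],[49,0]]
[[24,9],[27,11],[28,9],[36,1],[49,0]]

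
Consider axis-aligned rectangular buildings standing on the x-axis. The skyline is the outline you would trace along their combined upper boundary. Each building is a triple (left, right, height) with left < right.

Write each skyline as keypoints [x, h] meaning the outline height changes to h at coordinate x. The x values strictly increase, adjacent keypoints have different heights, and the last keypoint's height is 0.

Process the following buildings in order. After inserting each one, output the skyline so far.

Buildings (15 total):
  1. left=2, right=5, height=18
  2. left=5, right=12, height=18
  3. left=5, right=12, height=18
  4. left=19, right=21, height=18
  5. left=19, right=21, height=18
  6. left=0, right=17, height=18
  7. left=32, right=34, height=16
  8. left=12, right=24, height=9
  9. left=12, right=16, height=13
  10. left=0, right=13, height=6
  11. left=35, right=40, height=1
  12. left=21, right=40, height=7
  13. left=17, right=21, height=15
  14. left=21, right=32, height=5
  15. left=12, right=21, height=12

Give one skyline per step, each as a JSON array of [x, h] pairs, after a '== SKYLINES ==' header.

== SKYLINES ==
[[2,18],[5,0]]
[[2,18],[12,0]]
[[2,18],[12,0]]
[[2,18],[12,0],[19,18],[21,0]]
[[2,18],[12,0],[19,18],[21,0]]
[[0,18],[17,0],[19,18],[21,0]]
[[0,18],[17,0],[19,18],[21,0],[32,16],[34,0]]
[[0,18],[17,9],[19,18],[21,9],[24,0],[32,16],[34,0]]
[[0,18],[17,9],[19,18],[21,9],[24,0],[32,16],[34,0]]
[[0,18],[17,9],[19,18],[21,9],[24,0],[32,16],[34,0]]
[[0,18],[17,9],[19,18],[21,9],[24,0],[32,16],[34,0],[35,1],[40,0]]
[[0,18],[17,9],[19,18],[21,9],[24,7],[32,16],[34,7],[40,0]]
[[0,18],[17,15],[19,18],[21,9],[24,7],[32,16],[34,7],[40,0]]
[[0,18],[17,15],[19,18],[21,9],[24,7],[32,16],[34,7],[40,0]]
[[0,18],[17,15],[19,18],[21,9],[24,7],[32,16],[34,7],[40,0]]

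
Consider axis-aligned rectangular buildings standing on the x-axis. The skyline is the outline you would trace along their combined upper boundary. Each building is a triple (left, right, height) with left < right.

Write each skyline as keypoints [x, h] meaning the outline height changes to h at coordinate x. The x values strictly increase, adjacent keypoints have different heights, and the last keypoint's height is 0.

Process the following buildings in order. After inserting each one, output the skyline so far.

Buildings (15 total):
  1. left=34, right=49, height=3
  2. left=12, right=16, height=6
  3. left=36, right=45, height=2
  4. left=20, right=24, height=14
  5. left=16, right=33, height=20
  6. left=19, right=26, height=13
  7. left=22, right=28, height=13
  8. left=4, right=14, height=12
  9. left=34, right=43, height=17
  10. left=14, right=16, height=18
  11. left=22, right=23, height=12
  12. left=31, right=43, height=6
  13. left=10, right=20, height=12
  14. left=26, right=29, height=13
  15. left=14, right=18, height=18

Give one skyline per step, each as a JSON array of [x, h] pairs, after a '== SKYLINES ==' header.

== SKYLINES ==
[[34,3],[49,0]]
[[12,6],[16,0],[34,3],[49,0]]
[[12,6],[16,0],[34,3],[49,0]]
[[12,6],[16,0],[20,14],[24,0],[34,3],[49,0]]
[[12,6],[16,20],[33,0],[34,3],[49,0]]
[[12,6],[16,20],[33,0],[34,3],[49,0]]
[[12,6],[16,20],[33,0],[34,3],[49,0]]
[[4,12],[14,6],[16,20],[33,0],[34,3],[49,0]]
[[4,12],[14,6],[16,20],[33,0],[34,17],[43,3],[49,0]]
[[4,12],[14,18],[16,20],[33,0],[34,17],[43,3],[49,0]]
[[4,12],[14,18],[16,20],[33,0],[34,17],[43,3],[49,0]]
[[4,12],[14,18],[16,20],[33,6],[34,17],[43,3],[49,0]]
[[4,12],[14,18],[16,20],[33,6],[34,17],[43,3],[49,0]]
[[4,12],[14,18],[16,20],[33,6],[34,17],[43,3],[49,0]]
[[4,12],[14,18],[16,20],[33,6],[34,17],[43,3],[49,0]]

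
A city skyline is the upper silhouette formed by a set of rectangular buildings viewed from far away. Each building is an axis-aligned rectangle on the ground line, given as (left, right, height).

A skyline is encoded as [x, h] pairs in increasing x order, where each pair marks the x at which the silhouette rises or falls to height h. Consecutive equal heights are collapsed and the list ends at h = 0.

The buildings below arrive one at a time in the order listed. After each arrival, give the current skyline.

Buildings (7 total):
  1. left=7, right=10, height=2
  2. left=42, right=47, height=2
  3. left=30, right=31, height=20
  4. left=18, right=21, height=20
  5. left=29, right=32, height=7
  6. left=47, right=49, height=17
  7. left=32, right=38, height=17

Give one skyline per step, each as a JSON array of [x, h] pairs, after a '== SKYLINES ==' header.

== SKYLINES ==
[[7,2],[10,0]]
[[7,2],[10,0],[42,2],[47,0]]
[[7,2],[10,0],[30,20],[31,0],[42,2],[47,0]]
[[7,2],[10,0],[18,20],[21,0],[30,20],[31,0],[42,2],[47,0]]
[[7,2],[10,0],[18,20],[21,0],[29,7],[30,20],[31,7],[32,0],[42,2],[47,0]]
[[7,2],[10,0],[18,20],[21,0],[29,7],[30,20],[31,7],[32,0],[42,2],[47,17],[49,0]]
[[7,2],[10,0],[18,20],[21,0],[29,7],[30,20],[31,7],[32,17],[38,0],[42,2],[47,17],[49,0]]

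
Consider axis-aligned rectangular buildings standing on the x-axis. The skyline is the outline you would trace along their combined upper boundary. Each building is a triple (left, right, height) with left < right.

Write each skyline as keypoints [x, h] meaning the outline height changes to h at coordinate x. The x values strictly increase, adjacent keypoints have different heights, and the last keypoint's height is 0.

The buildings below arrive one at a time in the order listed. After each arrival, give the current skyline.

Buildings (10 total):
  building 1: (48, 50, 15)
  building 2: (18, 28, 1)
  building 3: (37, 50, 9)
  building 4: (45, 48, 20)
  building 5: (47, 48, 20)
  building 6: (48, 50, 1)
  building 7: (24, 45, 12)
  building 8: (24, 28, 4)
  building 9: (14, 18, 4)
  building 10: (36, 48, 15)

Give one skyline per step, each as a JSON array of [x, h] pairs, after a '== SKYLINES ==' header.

== SKYLINES ==
[[48,15],[50,0]]
[[18,1],[28,0],[48,15],[50,0]]
[[18,1],[28,0],[37,9],[48,15],[50,0]]
[[18,1],[28,0],[37,9],[45,20],[48,15],[50,0]]
[[18,1],[28,0],[37,9],[45,20],[48,15],[50,0]]
[[18,1],[28,0],[37,9],[45,20],[48,15],[50,0]]
[[18,1],[24,12],[45,20],[48,15],[50,0]]
[[18,1],[24,12],[45,20],[48,15],[50,0]]
[[14,4],[18,1],[24,12],[45,20],[48,15],[50,0]]
[[14,4],[18,1],[24,12],[36,15],[45,20],[48,15],[50,0]]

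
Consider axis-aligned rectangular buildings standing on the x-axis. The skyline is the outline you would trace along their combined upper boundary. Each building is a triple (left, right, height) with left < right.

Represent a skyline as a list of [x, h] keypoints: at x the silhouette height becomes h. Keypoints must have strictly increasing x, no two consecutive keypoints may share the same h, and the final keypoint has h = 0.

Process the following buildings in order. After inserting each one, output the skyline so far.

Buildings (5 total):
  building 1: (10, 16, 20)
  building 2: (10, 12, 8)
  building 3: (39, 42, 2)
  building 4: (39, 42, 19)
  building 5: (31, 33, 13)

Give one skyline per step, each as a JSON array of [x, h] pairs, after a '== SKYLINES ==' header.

== SKYLINES ==
[[10,20],[16,0]]
[[10,20],[16,0]]
[[10,20],[16,0],[39,2],[42,0]]
[[10,20],[16,0],[39,19],[42,0]]
[[10,20],[16,0],[31,13],[33,0],[39,19],[42,0]]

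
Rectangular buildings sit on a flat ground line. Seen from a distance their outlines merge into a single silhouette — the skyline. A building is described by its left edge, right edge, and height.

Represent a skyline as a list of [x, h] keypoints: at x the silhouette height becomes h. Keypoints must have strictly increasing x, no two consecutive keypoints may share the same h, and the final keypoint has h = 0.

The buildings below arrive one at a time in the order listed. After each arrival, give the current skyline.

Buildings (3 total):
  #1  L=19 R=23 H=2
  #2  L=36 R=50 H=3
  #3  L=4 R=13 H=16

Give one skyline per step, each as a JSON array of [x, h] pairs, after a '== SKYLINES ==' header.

== SKYLINES ==
[[19,2],[23,0]]
[[19,2],[23,0],[36,3],[50,0]]
[[4,16],[13,0],[19,2],[23,0],[36,3],[50,0]]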